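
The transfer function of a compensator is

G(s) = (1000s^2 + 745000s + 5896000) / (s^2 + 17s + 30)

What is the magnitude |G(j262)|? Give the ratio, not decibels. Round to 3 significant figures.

Substitute s = j262:
Numerator: 1000(j262)^2 + 745000(j262) + 5896000 = -62748000 + j195190000
Denominator: (j262)^2 + 17(j262) + 30 = -68614 + j4454
|N| = √(62748000² + 195190000²) ≈ 2.0503e+08, ∠N ≈ 107.82°
|D| = √(68614² + 4454²) ≈ 68758, ∠D ≈ 176.29°
|G| = 2.0503e+08 / 68758 ≈ 2981.9

2.98e+03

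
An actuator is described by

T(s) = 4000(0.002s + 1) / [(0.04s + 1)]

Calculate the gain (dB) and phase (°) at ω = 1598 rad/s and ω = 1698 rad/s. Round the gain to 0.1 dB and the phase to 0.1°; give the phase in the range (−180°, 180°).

ω = 1598: 46.4 dB, -16.5°; ω = 1698: 46.4 dB, -15.6°

At ω = 1598 rad/s:
zero (1 + j1598·0.002) = 1 + j3.196 → |·| ≈ 3.3488, ∠ ≈ 72.63°
pole (1 + j1598·0.04) = 1 + j63.92 → |·| ≈ 63.928, ∠ ≈ 89.10°
|T| = 4000 · 3.3488 / (63.928) ≈ 209.54
Gain = 20 log₁₀(209.54) ≈ 46.43 dB
∠T = (72.63°) − (89.10°) = -16.47°

At ω = 1698 rad/s:
zero (1 + j1698·0.002) = 1 + j3.396 → |·| ≈ 3.5402, ∠ ≈ 73.59°
pole (1 + j1698·0.04) = 1 + j67.92 → |·| ≈ 67.927, ∠ ≈ 89.16°
|T| = 4000 · 3.5402 / (67.927) ≈ 208.47
Gain = 20 log₁₀(208.47) ≈ 46.38 dB
∠T = (73.59°) − (89.16°) = -15.57°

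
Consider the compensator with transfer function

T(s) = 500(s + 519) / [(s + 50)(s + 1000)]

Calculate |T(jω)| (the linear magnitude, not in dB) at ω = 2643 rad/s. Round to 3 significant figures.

At s = jω = j2643:
zero (s+519): 519 + j2643 → |·| = √(519²+2643²) = √7254810 ≈ 2693.5, ∠ = arctan(2643/519) ≈ 78.89°
pole (s+50): 50 + j2643 → |·| = √(50²+2643²) = √6987949 ≈ 2643.5, ∠ = arctan(2643/50) ≈ 88.92°
pole (s+1000): 1000 + j2643 → |·| = √(1000²+2643²) = √7985449 ≈ 2825.9, ∠ = arctan(2643/1000) ≈ 69.28°
|T| = 500 · 2693.5 / 7.4703e+06 ≈ 0.18028

0.180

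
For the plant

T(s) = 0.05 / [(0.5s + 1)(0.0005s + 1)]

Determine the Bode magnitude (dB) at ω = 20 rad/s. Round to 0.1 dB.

At ω = 20 rad/s:
pole (1 + j20·0.5) = 1 + j10 → |·| ≈ 10.05, ∠ ≈ 84.29°
pole (1 + j20·0.0005) = 1 + j0.01 → |·| ≈ 1, ∠ ≈ 0.57°
|T| = 0.05 · 1 / (10.05 · 1) ≈ 0.0049751
Gain = 20 log₁₀(0.0049751) ≈ -46.06 dB

-46.1 dB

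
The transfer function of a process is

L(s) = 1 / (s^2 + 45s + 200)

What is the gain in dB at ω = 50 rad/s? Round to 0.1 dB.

Substitute s = j50:
Numerator: 1 = 1 + j0
Denominator: (j50)^2 + 45(j50) + 200 = -2300 + j2250
|N| = √(1² + 0²) ≈ 1, ∠N ≈ 0.00°
|D| = √(2300² + 2250²) ≈ 3217.5, ∠D ≈ 135.63°
|L| = 1 / 3217.5 ≈ 0.0003108
Gain = 20 log₁₀(0.0003108) ≈ -70.15 dB

-70.2 dB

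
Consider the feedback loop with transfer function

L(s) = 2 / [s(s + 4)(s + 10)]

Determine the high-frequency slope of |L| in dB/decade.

-60 dB/decade

Each pole contributes −20 dB/decade at high frequency; each zero contributes +20 dB/decade.
Net: 0 zero(s) − 3 pole(s) → -60 dB/decade.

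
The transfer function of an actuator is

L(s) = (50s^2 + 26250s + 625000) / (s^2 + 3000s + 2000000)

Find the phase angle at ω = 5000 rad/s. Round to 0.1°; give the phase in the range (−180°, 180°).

27.1°

Substitute s = j5000:
Numerator: 50(j5000)^2 + 26250(j5000) + 625000 = -1249375000 + j131250000
Denominator: (j5000)^2 + 3000(j5000) + 2000000 = -23000000 + j15000000
|N| = √(1249375000² + 131250000²) ≈ 1.2563e+09, ∠N ≈ 174.00°
|D| = √(23000000² + 15000000²) ≈ 2.7459e+07, ∠D ≈ 146.89°
∠L = 174.00° − 146.89° = 27.11°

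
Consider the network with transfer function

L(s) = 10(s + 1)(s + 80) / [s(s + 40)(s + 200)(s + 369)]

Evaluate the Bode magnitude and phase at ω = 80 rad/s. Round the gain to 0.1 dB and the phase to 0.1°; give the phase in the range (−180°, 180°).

At s = jω = j80:
zero (s+1): 1 + j80 → |·| = √(1²+80²) = √6401 ≈ 80.006, ∠ = arctan(80/1) ≈ 89.28°
zero (s+80): 80 + j80 → |·| = √(80²+80²) = √12800 ≈ 113.14, ∠ = arctan(80/80) ≈ 45.00°
pole (s+40): 40 + j80 → |·| = √(40²+80²) = √8000 ≈ 89.443, ∠ = arctan(80/40) ≈ 63.43°
pole (s+200): 200 + j80 → |·| = √(200²+80²) = √46400 ≈ 215.41, ∠ = arctan(80/200) ≈ 21.80°
pole (s+369): 369 + j80 → |·| = √(369²+80²) = √142561 ≈ 377.57, ∠ = arctan(80/369) ≈ 12.23°
pole at origin: |s| = 80, ∠ = 90.00° (in denominator)
|L| = 10 · 9051.9 / 5.8197e+08 ≈ 0.00015554
Gain = 20 log₁₀(0.00015554) ≈ -76.16 dB
∠L = 134.28° − 187.46° = -53.18°

-76.2 dB, -53.2°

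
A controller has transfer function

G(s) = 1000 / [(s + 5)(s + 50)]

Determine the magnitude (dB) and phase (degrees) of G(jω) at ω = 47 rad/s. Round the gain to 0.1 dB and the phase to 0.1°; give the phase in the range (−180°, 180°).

At s = jω = j47:
pole (s+5): 5 + j47 → |·| = √(5²+47²) = √2234 ≈ 47.265, ∠ = arctan(47/5) ≈ 83.93°
pole (s+50): 50 + j47 → |·| = √(50²+47²) = √4709 ≈ 68.622, ∠ = arctan(47/50) ≈ 43.23°
|G| = 1000 / 3243.4 ≈ 0.30832
Gain = 20 log₁₀(0.30832) ≈ -10.22 dB
∠G = 0.00° − 127.16° = -127.16°

-10.2 dB, -127.2°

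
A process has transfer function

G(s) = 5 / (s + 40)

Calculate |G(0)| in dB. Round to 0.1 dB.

G(0) = 5 / (40) = 0.125
20 log₁₀(0.125) ≈ -18.06 dB

-18.1 dB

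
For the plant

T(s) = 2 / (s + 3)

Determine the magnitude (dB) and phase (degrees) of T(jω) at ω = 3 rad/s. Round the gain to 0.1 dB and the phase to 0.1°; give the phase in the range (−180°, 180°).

-6.5 dB, -45.0°

Substitute s = j3:
Numerator: 2 = 2 + j0
Denominator: (j3) + 3 = 3 + j3
|N| = √(2² + 0²) ≈ 2, ∠N ≈ 0.00°
|D| = √(3² + 3²) ≈ 4.2426, ∠D ≈ 45.00°
|T| = 2 / 4.2426 ≈ 0.47141
Gain = 20 log₁₀(0.47141) ≈ -6.53 dB
∠T = 0.00° − 45.00° = -45.00°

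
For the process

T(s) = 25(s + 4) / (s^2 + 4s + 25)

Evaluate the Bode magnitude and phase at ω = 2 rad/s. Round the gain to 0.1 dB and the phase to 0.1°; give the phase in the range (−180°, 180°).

At s = jω = j2:
zero (s+4): 4 + j2 → |·| = √(4²+2²) = √20 ≈ 4.4721, ∠ = arctan(2/4) ≈ 26.57°
quadratic: (j2)² + 4·j2 + 25 = 21 + j8 → |·| ≈ 22.472, ∠ ≈ 20.85°
|T| = 25 · 4.4721 / 22.472 ≈ 4.9752
Gain = 20 log₁₀(4.9752) ≈ 13.94 dB
∠T = 26.57° − 20.85° = 5.72°

13.9 dB, 5.7°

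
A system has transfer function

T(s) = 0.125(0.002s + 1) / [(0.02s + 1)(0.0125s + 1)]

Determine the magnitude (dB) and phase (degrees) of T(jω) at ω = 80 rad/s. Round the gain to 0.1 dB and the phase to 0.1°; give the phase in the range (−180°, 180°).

-26.5 dB, -93.9°

At ω = 80 rad/s:
zero (1 + j80·0.002) = 1 + j0.16 → |·| ≈ 1.0127, ∠ ≈ 9.09°
pole (1 + j80·0.02) = 1 + j1.6 → |·| ≈ 1.8868, ∠ ≈ 57.99°
pole (1 + j80·0.0125) = 1 + j1 → |·| ≈ 1.4142, ∠ ≈ 45.00°
|T| = 0.125 · 1.0127 / (1.8868 · 1.4142) ≈ 0.047441
Gain = 20 log₁₀(0.047441) ≈ -26.48 dB
∠T = (9.09°) − (57.99° + 45.00°) = -93.90°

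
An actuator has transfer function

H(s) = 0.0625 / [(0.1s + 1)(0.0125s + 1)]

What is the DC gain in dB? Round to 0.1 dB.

-24.1 dB

H(0) = 0.0625 · 1 / 1 = 0.0625
20 log₁₀(0.0625) ≈ -24.08 dB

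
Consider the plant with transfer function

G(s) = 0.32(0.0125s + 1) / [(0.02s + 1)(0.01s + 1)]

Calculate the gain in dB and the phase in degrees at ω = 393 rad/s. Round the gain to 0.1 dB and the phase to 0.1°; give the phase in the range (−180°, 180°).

At ω = 393 rad/s:
zero (1 + j393·0.0125) = 1 + j4.9125 → |·| ≈ 5.0132, ∠ ≈ 78.49°
pole (1 + j393·0.02) = 1 + j7.86 → |·| ≈ 7.9234, ∠ ≈ 82.75°
pole (1 + j393·0.01) = 1 + j3.93 → |·| ≈ 4.0552, ∠ ≈ 75.72°
|G| = 0.32 · 5.0132 / (7.9234 · 4.0552) ≈ 0.049928
Gain = 20 log₁₀(0.049928) ≈ -26.03 dB
∠G = (78.49°) − (82.75° + 75.72°) = -79.98°

-26.0 dB, -80.0°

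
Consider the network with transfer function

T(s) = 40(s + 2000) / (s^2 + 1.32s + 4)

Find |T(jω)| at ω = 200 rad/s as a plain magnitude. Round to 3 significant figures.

2.01

At s = jω = j200:
zero (s+2000): 2000 + j200 → |·| = √(2000²+200²) = √4040000 ≈ 2010, ∠ = arctan(200/2000) ≈ 5.71°
quadratic: (j200)² + 1.32·j200 + 4 = -39996 + j264 → |·| ≈ 39997, ∠ ≈ 179.62°
|T| = 40 · 2010 / 39997 ≈ 2.0102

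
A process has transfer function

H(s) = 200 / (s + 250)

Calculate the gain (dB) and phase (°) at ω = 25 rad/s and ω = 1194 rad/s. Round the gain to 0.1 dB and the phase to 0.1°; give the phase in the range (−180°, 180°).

ω = 25: -2.0 dB, -5.7°; ω = 1194: -15.7 dB, -78.2°

Substitute s = j25:
Numerator: 200 = 200 + j0
Denominator: (j25) + 250 = 250 + j25
|N| = √(200² + 0²) ≈ 200, ∠N ≈ 0.00°
|D| = √(250² + 25²) ≈ 251.25, ∠D ≈ 5.71°
|H| = 200 / 251.25 ≈ 0.79602
Gain = 20 log₁₀(0.79602) ≈ -1.98 dB
∠H = 0.00° − 5.71° = -5.71°

Substitute s = j1194:
Numerator: 200 = 200 + j0
Denominator: (j1194) + 250 = 250 + j1194
|N| = √(200² + 0²) ≈ 200, ∠N ≈ 0.00°
|D| = √(250² + 1194²) ≈ 1219.9, ∠D ≈ 78.17°
|H| = 200 / 1219.9 ≈ 0.16395
Gain = 20 log₁₀(0.16395) ≈ -15.71 dB
∠H = 0.00° − 78.17° = -78.17°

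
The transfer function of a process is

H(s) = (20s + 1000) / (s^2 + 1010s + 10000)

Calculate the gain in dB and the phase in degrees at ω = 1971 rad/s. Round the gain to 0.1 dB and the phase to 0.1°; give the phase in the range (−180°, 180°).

Substitute s = j1971:
Numerator: 20(j1971) + 1000 = 1000 + j39420
Denominator: (j1971)^2 + 1010(j1971) + 10000 = -3874841 + j1990710
|N| = √(1000² + 39420²) ≈ 39433, ∠N ≈ 88.55°
|D| = √(3874841² + 1990710²) ≈ 4.3563e+06, ∠D ≈ 152.81°
|H| = 39433 / 4.3563e+06 ≈ 0.0090519
Gain = 20 log₁₀(0.0090519) ≈ -40.87 dB
∠H = 88.55° − 152.81° = -64.26°

-40.9 dB, -64.3°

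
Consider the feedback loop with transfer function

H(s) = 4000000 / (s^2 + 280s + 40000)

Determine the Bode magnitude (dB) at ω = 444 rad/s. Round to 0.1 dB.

At s = jω = j444:
quadratic: (j444)² + 280·j444 + 40000 = -157136 + j124320 → |·| ≈ 2.0037e+05, ∠ ≈ 141.65°
|H| = 4000000 / 2.0037e+05 ≈ 19.963
Gain = 20 log₁₀(19.963) ≈ 26.00 dB

26.0 dB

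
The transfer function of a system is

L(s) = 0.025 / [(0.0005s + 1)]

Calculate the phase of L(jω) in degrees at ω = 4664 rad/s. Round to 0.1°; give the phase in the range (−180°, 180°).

-66.8°

At ω = 4664 rad/s:
pole (1 + j4664·0.0005) = 1 + j2.332 → |·| ≈ 2.5374, ∠ ≈ 66.79°
∠L = (0°) − (66.79°) = -66.79°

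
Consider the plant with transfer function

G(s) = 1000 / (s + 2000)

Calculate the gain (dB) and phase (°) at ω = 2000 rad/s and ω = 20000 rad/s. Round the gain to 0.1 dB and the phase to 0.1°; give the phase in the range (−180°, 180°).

Substitute s = j2000:
Numerator: 1000 = 1000 + j0
Denominator: (j2000) + 2000 = 2000 + j2000
|N| = √(1000² + 0²) ≈ 1000, ∠N ≈ 0.00°
|D| = √(2000² + 2000²) ≈ 2828.4, ∠D ≈ 45.00°
|G| = 1000 / 2828.4 ≈ 0.35356
Gain = 20 log₁₀(0.35356) ≈ -9.03 dB
∠G = 0.00° − 45.00° = -45.00°

Substitute s = j20000:
Numerator: 1000 = 1000 + j0
Denominator: (j20000) + 2000 = 2000 + j20000
|N| = √(1000² + 0²) ≈ 1000, ∠N ≈ 0.00°
|D| = √(2000² + 20000²) ≈ 20100, ∠D ≈ 84.29°
|G| = 1000 / 20100 ≈ 0.049751
Gain = 20 log₁₀(0.049751) ≈ -26.06 dB
∠G = 0.00° − 84.29° = -84.29°

ω = 2000: -9.0 dB, -45.0°; ω = 20000: -26.1 dB, -84.3°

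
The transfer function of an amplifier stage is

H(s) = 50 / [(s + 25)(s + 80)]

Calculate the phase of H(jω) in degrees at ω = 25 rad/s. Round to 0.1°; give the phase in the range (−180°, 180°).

At s = jω = j25:
pole (s+25): 25 + j25 → |·| = √(25²+25²) = √1250 ≈ 35.355, ∠ = arctan(25/25) ≈ 45.00°
pole (s+80): 80 + j25 → |·| = √(80²+25²) = √7025 ≈ 83.815, ∠ = arctan(25/80) ≈ 17.35°
∠H = 0.00° − 62.35° = -62.35°

-62.4°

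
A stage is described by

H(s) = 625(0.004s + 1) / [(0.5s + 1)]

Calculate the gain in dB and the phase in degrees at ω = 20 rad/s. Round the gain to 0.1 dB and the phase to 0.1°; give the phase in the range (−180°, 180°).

At ω = 20 rad/s:
zero (1 + j20·0.004) = 1 + j0.08 → |·| ≈ 1.0032, ∠ ≈ 4.57°
pole (1 + j20·0.5) = 1 + j10 → |·| ≈ 10.05, ∠ ≈ 84.29°
|H| = 625 · 1.0032 / (10.05) ≈ 62.388
Gain = 20 log₁₀(62.388) ≈ 35.90 dB
∠H = (4.57°) − (84.29°) = -79.72°

35.9 dB, -79.7°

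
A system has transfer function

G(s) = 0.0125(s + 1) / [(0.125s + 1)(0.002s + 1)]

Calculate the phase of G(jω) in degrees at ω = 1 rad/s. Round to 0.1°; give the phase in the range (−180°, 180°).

At ω = 1 rad/s:
zero (1 + j1·1) = 1 + j1 → |·| ≈ 1.4142, ∠ ≈ 45.00°
pole (1 + j1·0.125) = 1 + j0.125 → |·| ≈ 1.0078, ∠ ≈ 7.13°
pole (1 + j1·0.002) = 1 + j0.002 → |·| ≈ 1, ∠ ≈ 0.11°
∠G = (45.00°) − (7.13° + 0.11°) = 37.76°

37.8°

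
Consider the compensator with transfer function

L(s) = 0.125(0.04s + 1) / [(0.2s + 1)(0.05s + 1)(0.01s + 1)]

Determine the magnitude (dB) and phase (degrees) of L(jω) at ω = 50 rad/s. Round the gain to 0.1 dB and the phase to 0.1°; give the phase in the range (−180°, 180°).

At ω = 50 rad/s:
zero (1 + j50·0.04) = 1 + j2 → |·| ≈ 2.2361, ∠ ≈ 63.43°
pole (1 + j50·0.2) = 1 + j10 → |·| ≈ 10.05, ∠ ≈ 84.29°
pole (1 + j50·0.05) = 1 + j2.5 → |·| ≈ 2.6926, ∠ ≈ 68.20°
pole (1 + j50·0.01) = 1 + j0.5 → |·| ≈ 1.118, ∠ ≈ 26.57°
|L| = 0.125 · 2.2361 / (10.05 · 2.6926 · 1.118) ≈ 0.0092389
Gain = 20 log₁₀(0.0092389) ≈ -40.69 dB
∠L = (63.43°) − (84.29° + 68.20° + 26.57°) = -115.63°

-40.7 dB, -115.6°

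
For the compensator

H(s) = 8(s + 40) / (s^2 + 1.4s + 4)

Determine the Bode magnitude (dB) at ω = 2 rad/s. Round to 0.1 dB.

At s = jω = j2:
zero (s+40): 40 + j2 → |·| = √(40²+2²) = √1604 ≈ 40.05, ∠ = arctan(2/40) ≈ 2.86°
quadratic: (j2)² + 1.4·j2 + 4 = 0 + j2.8 → |·| ≈ 2.8, ∠ ≈ 90.00°
|H| = 8 · 40.05 / 2.8 ≈ 114.43
Gain = 20 log₁₀(114.43) ≈ 41.17 dB

41.2 dB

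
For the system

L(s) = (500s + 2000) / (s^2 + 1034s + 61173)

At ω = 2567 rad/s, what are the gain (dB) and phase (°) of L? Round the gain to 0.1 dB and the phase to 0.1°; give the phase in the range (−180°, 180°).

-14.8 dB, -68.0°

Substitute s = j2567:
Numerator: 500(j2567) + 2000 = 2000 + j1283500
Denominator: (j2567)^2 + 1034(j2567) + 61173 = -6528316 + j2654278
|N| = √(2000² + 1283500²) ≈ 1.2835e+06, ∠N ≈ 89.91°
|D| = √(6528316² + 2654278²) ≈ 7.0473e+06, ∠D ≈ 157.87°
|L| = 1.2835e+06 / 7.0473e+06 ≈ 0.18213
Gain = 20 log₁₀(0.18213) ≈ -14.79 dB
∠L = 89.91° − 157.87° = -67.96°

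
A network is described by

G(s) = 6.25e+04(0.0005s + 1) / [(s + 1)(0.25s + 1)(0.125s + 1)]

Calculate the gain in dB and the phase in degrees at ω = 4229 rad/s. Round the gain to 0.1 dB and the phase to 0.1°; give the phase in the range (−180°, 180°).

-84.2 dB, 154.9°

At ω = 4229 rad/s:
zero (1 + j4229·0.0005) = 1 + j2.1145 → |·| ≈ 2.339, ∠ ≈ 64.69°
pole (1 + j4229·1) = 1 + j4229 → |·| ≈ 4229, ∠ ≈ 89.99°
pole (1 + j4229·0.25) = 1 + j1057.25 → |·| ≈ 1057.3, ∠ ≈ 89.95°
pole (1 + j4229·0.125) = 1 + j528.625 → |·| ≈ 528.63, ∠ ≈ 89.89°
|G| = 6.25e+04 · 2.339 / (4229 · 1057.3 · 528.63) ≈ 6.1848e-05
Gain = 20 log₁₀(6.1848e-05) ≈ -84.17 dB
∠G = (64.69°) − (89.99° + 89.95° + 89.89°) = -205.14° ≡ 154.86° (principal value)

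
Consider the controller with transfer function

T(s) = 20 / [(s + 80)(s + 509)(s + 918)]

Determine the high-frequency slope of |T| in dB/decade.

-60 dB/decade

Each pole contributes −20 dB/decade at high frequency; each zero contributes +20 dB/decade.
Net: 0 zero(s) − 3 pole(s) → -60 dB/decade.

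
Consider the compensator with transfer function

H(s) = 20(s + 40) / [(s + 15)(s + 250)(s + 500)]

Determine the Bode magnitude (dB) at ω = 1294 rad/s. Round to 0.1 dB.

-99.2 dB

At s = jω = j1294:
zero (s+40): 40 + j1294 → |·| = √(40²+1294²) = √1676036 ≈ 1294.6, ∠ = arctan(1294/40) ≈ 88.23°
pole (s+15): 15 + j1294 → |·| = √(15²+1294²) = √1674661 ≈ 1294.1, ∠ = arctan(1294/15) ≈ 89.34°
pole (s+250): 250 + j1294 → |·| = √(250²+1294²) = √1736936 ≈ 1317.9, ∠ = arctan(1294/250) ≈ 79.07°
pole (s+500): 500 + j1294 → |·| = √(500²+1294²) = √1924436 ≈ 1387.2, ∠ = arctan(1294/500) ≈ 68.87°
|H| = 20 · 1294.6 / 2.3659e+09 ≈ 1.0944e-05
Gain = 20 log₁₀(1.0944e-05) ≈ -99.22 dB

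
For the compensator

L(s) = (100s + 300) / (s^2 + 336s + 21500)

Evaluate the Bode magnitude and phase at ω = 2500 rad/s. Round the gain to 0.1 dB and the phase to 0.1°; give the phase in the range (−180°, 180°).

-28.0 dB, -82.4°

Substitute s = j2500:
Numerator: 100(j2500) + 300 = 300 + j250000
Denominator: (j2500)^2 + 336(j2500) + 21500 = -6228500 + j840000
|N| = √(300² + 250000²) ≈ 2.5e+05, ∠N ≈ 89.93°
|D| = √(6228500² + 840000²) ≈ 6.2849e+06, ∠D ≈ 172.32°
|L| = 2.5e+05 / 6.2849e+06 ≈ 0.039778
Gain = 20 log₁₀(0.039778) ≈ -28.01 dB
∠L = 89.93° − 172.32° = -82.39°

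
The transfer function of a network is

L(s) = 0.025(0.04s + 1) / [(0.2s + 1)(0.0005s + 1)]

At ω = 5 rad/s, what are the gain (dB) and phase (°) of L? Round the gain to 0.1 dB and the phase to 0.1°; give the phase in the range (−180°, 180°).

-34.9 dB, -33.8°

At ω = 5 rad/s:
zero (1 + j5·0.04) = 1 + j0.2 → |·| ≈ 1.0198, ∠ ≈ 11.31°
pole (1 + j5·0.2) = 1 + j1 → |·| ≈ 1.4142, ∠ ≈ 45.00°
pole (1 + j5·0.0005) = 1 + j0.0025 → |·| ≈ 1, ∠ ≈ 0.14°
|L| = 0.025 · 1.0198 / (1.4142 · 1) ≈ 0.018028
Gain = 20 log₁₀(0.018028) ≈ -34.88 dB
∠L = (11.31°) − (45.00° + 0.14°) = -33.83°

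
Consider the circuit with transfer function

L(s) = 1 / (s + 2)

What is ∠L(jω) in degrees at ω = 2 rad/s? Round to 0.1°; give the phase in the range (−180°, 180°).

-45.0°

Substitute s = j2:
Numerator: 1 = 1 + j0
Denominator: (j2) + 2 = 2 + j2
|N| = √(1² + 0²) ≈ 1, ∠N ≈ 0.00°
|D| = √(2² + 2²) ≈ 2.8284, ∠D ≈ 45.00°
∠L = 0.00° − 45.00° = -45.00°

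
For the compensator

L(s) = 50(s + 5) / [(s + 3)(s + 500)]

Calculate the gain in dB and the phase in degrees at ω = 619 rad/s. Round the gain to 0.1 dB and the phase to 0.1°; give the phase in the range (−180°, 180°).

-24.0 dB, -51.3°

At s = jω = j619:
zero (s+5): 5 + j619 → |·| = √(5²+619²) = √383186 ≈ 619.02, ∠ = arctan(619/5) ≈ 89.54°
pole (s+3): 3 + j619 → |·| = √(3²+619²) = √383170 ≈ 619.01, ∠ = arctan(619/3) ≈ 89.72°
pole (s+500): 500 + j619 → |·| = √(500²+619²) = √633161 ≈ 795.71, ∠ = arctan(619/500) ≈ 51.07°
|L| = 50 · 619.02 / 4.9255e+05 ≈ 0.062838
Gain = 20 log₁₀(0.062838) ≈ -24.04 dB
∠L = 89.54° − 140.79° = -51.25°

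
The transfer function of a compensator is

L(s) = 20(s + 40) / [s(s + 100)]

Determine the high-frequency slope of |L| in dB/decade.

Each pole contributes −20 dB/decade at high frequency; each zero contributes +20 dB/decade.
Net: 1 zero(s) − 2 pole(s) → -20 dB/decade.

-20 dB/decade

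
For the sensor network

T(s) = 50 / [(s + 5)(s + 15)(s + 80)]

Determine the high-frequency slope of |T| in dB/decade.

-60 dB/decade

Each pole contributes −20 dB/decade at high frequency; each zero contributes +20 dB/decade.
Net: 0 zero(s) − 3 pole(s) → -60 dB/decade.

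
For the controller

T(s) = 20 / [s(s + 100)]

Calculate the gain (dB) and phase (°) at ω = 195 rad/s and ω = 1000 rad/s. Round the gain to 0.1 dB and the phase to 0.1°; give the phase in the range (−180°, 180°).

ω = 195: -66.6 dB, -152.9°; ω = 1000: -94.0 dB, -174.3°

At s = jω = j195:
pole (s+100): 100 + j195 → |·| = √(100²+195²) = √48025 ≈ 219.15, ∠ = arctan(195/100) ≈ 62.85°
pole at origin: |s| = 195, ∠ = 90.00° (in denominator)
|T| = 20 / 42734 ≈ 0.00046801
Gain = 20 log₁₀(0.00046801) ≈ -66.59 dB
∠T = 0.00° − 152.85° = -152.85°

At s = jω = j1000:
pole (s+100): 100 + j1000 → |·| = √(100²+1000²) = √1010000 ≈ 1005, ∠ = arctan(1000/100) ≈ 84.29°
pole at origin: |s| = 1000, ∠ = 90.00° (in denominator)
|T| = 20 / 1.005e+06 ≈ 1.99e-05
Gain = 20 log₁₀(1.99e-05) ≈ -94.02 dB
∠T = 0.00° − 174.29° = -174.29°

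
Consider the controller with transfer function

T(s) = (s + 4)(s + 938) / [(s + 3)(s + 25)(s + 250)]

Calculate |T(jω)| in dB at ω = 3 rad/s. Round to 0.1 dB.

At s = jω = j3:
zero (s+4): 4 + j3 → |·| = √(4²+3²) = √25 ≈ 5, ∠ = arctan(3/4) ≈ 36.87°
zero (s+938): 938 + j3 → |·| = √(938²+3²) = √879853 ≈ 938, ∠ = arctan(3/938) ≈ 0.18°
pole (s+3): 3 + j3 → |·| = √(3²+3²) = √18 ≈ 4.2426, ∠ = arctan(3/3) ≈ 45.00°
pole (s+25): 25 + j3 → |·| = √(25²+3²) = √634 ≈ 25.179, ∠ = arctan(3/25) ≈ 6.84°
pole (s+250): 250 + j3 → |·| = √(250²+3²) = √62509 ≈ 250.02, ∠ = arctan(3/250) ≈ 0.69°
|T| = 1 · 4690 / 26708 ≈ 0.1756
Gain = 20 log₁₀(0.1756) ≈ -15.11 dB

-15.1 dB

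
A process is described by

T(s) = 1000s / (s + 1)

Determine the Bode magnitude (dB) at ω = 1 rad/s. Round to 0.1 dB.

57.0 dB

At s = jω = j1:
zero at origin: s = j1 → |·| = 1, ∠ = 90.00°
pole (s+1): 1 + j1 → |·| = √(1²+1²) = √2 ≈ 1.4142, ∠ = arctan(1/1) ≈ 45.00°
|T| = 1000 · 1 / 1.4142 ≈ 707.11
Gain = 20 log₁₀(707.11) ≈ 56.99 dB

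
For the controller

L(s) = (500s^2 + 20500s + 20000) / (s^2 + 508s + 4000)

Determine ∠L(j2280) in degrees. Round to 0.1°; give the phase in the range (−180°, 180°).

11.5°

Substitute s = j2280:
Numerator: 500(j2280)^2 + 20500(j2280) + 20000 = -2599180000 + j46740000
Denominator: (j2280)^2 + 508(j2280) + 4000 = -5194400 + j1158240
|N| = √(2599180000² + 46740000²) ≈ 2.5996e+09, ∠N ≈ 178.97°
|D| = √(5194400² + 1158240²) ≈ 5.322e+06, ∠D ≈ 167.43°
∠L = 178.97° − 167.43° = 11.54°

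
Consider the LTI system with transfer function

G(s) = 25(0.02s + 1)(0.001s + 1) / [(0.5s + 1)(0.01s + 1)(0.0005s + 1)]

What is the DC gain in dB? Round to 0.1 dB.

G(0) = 25 · 1 / 1 = 25
20 log₁₀(25) ≈ 27.96 dB

28.0 dB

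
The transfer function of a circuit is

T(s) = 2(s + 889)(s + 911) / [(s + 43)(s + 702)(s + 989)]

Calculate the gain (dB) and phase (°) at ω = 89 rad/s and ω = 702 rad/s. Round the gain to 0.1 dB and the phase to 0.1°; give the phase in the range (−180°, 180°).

At s = jω = j89:
zero (s+889): 889 + j89 → |·| = √(889²+89²) = √798242 ≈ 893.44, ∠ = arctan(89/889) ≈ 5.72°
zero (s+911): 911 + j89 → |·| = √(911²+89²) = √837842 ≈ 915.34, ∠ = arctan(89/911) ≈ 5.58°
pole (s+43): 43 + j89 → |·| = √(43²+89²) = √9770 ≈ 98.843, ∠ = arctan(89/43) ≈ 64.21°
pole (s+702): 702 + j89 → |·| = √(702²+89²) = √500725 ≈ 707.62, ∠ = arctan(89/702) ≈ 7.23°
pole (s+989): 989 + j89 → |·| = √(989²+89²) = √986042 ≈ 993, ∠ = arctan(89/989) ≈ 5.14°
|T| = 2 · 8.178e+05 / 6.9454e+07 ≈ 0.023549
Gain = 20 log₁₀(0.023549) ≈ -32.56 dB
∠T = 11.30° − 76.58° = -65.28°

At s = jω = j702:
zero (s+889): 889 + j702 → |·| = √(889²+702²) = √1283125 ≈ 1132.8, ∠ = arctan(702/889) ≈ 38.30°
zero (s+911): 911 + j702 → |·| = √(911²+702²) = √1322725 ≈ 1150.1, ∠ = arctan(702/911) ≈ 37.62°
pole (s+43): 43 + j702 → |·| = √(43²+702²) = √494653 ≈ 703.32, ∠ = arctan(702/43) ≈ 86.49°
pole (s+702): 702 + j702 → |·| = √(702²+702²) = √985608 ≈ 992.78, ∠ = arctan(702/702) ≈ 45.00°
pole (s+989): 989 + j702 → |·| = √(989²+702²) = √1470925 ≈ 1212.8, ∠ = arctan(702/989) ≈ 35.37°
|T| = 2 · 1.3028e+06 / 8.4683e+08 ≈ 0.0030769
Gain = 20 log₁₀(0.0030769) ≈ -50.24 dB
∠T = 75.92° − 166.86° = -90.94°

ω = 89: -32.6 dB, -65.3°; ω = 702: -50.2 dB, -90.9°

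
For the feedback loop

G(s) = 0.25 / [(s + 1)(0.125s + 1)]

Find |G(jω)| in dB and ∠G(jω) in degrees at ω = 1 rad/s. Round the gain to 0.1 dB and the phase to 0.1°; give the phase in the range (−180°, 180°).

At ω = 1 rad/s:
pole (1 + j1·1) = 1 + j1 → |·| ≈ 1.4142, ∠ ≈ 45.00°
pole (1 + j1·0.125) = 1 + j0.125 → |·| ≈ 1.0078, ∠ ≈ 7.13°
|G| = 0.25 · 1 / (1.4142 · 1.0078) ≈ 0.17541
Gain = 20 log₁₀(0.17541) ≈ -15.12 dB
∠G = (0°) − (45.00° + 7.13°) = -52.13°

-15.1 dB, -52.1°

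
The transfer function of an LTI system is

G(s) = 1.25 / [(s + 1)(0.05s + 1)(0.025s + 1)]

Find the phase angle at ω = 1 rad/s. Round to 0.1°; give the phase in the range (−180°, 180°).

At ω = 1 rad/s:
pole (1 + j1·1) = 1 + j1 → |·| ≈ 1.4142, ∠ ≈ 45.00°
pole (1 + j1·0.05) = 1 + j0.05 → |·| ≈ 1.0012, ∠ ≈ 2.86°
pole (1 + j1·0.025) = 1 + j0.025 → |·| ≈ 1.0003, ∠ ≈ 1.43°
∠G = (0°) − (45.00° + 2.86° + 1.43°) = -49.29°

-49.3°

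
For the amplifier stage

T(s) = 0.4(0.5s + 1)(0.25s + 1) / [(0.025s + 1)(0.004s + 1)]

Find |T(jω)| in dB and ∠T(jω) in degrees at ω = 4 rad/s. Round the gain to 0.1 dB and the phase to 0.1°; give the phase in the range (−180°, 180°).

2.0 dB, 101.8°

At ω = 4 rad/s:
zero (1 + j4·0.5) = 1 + j2 → |·| ≈ 2.2361, ∠ ≈ 63.43°
zero (1 + j4·0.25) = 1 + j1 → |·| ≈ 1.4142, ∠ ≈ 45.00°
pole (1 + j4·0.025) = 1 + j0.1 → |·| ≈ 1.005, ∠ ≈ 5.71°
pole (1 + j4·0.004) = 1 + j0.016 → |·| ≈ 1.0001, ∠ ≈ 0.92°
|T| = 0.4 · 2.2361 · 1.4142 / (1.005 · 1.0001) ≈ 1.2585
Gain = 20 log₁₀(1.2585) ≈ 2.00 dB
∠T = (63.43° + 45.00°) − (5.71° + 0.92°) = 101.80°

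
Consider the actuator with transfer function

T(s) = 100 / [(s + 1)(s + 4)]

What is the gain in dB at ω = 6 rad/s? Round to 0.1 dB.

At s = jω = j6:
pole (s+1): 1 + j6 → |·| = √(1²+6²) = √37 ≈ 6.0828, ∠ = arctan(6/1) ≈ 80.54°
pole (s+4): 4 + j6 → |·| = √(4²+6²) = √52 ≈ 7.2111, ∠ = arctan(6/4) ≈ 56.31°
|T| = 100 / 43.864 ≈ 2.2798
Gain = 20 log₁₀(2.2798) ≈ 7.16 dB

7.2 dB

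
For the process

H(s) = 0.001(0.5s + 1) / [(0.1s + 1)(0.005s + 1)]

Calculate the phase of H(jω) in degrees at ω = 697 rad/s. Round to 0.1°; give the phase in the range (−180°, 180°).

At ω = 697 rad/s:
zero (1 + j697·0.5) = 1 + j348.5 → |·| ≈ 348.5, ∠ ≈ 89.84°
pole (1 + j697·0.1) = 1 + j69.7 → |·| ≈ 69.707, ∠ ≈ 89.18°
pole (1 + j697·0.005) = 1 + j3.485 → |·| ≈ 3.6256, ∠ ≈ 73.99°
∠H = (89.84°) − (89.18° + 73.99°) = -73.33°

-73.3°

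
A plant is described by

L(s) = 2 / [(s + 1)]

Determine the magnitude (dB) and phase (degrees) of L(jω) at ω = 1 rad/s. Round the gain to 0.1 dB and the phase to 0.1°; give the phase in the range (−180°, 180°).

At ω = 1 rad/s:
pole (1 + j1·1) = 1 + j1 → |·| ≈ 1.4142, ∠ ≈ 45.00°
|L| = 2 · 1 / (1.4142) ≈ 1.4142
Gain = 20 log₁₀(1.4142) ≈ 3.01 dB
∠L = (0°) − (45.00°) = -45.00°

3.0 dB, -45.0°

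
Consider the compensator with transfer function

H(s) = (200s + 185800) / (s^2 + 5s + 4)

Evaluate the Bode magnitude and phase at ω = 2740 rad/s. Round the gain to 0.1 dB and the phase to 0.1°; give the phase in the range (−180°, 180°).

Substitute s = j2740:
Numerator: 200(j2740) + 185800 = 185800 + j548000
Denominator: (j2740)^2 + 5(j2740) + 4 = -7507596 + j13700
|N| = √(185800² + 548000²) ≈ 5.7864e+05, ∠N ≈ 71.27°
|D| = √(7507596² + 13700²) ≈ 7.5076e+06, ∠D ≈ 179.90°
|H| = 5.7864e+05 / 7.5076e+06 ≈ 0.077074
Gain = 20 log₁₀(0.077074) ≈ -22.26 dB
∠H = 71.27° − 179.90° = -108.63°

-22.3 dB, -108.6°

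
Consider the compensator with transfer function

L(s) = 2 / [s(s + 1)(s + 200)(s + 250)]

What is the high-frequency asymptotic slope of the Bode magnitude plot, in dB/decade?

-80 dB/decade

Each pole contributes −20 dB/decade at high frequency; each zero contributes +20 dB/decade.
Net: 0 zero(s) − 4 pole(s) → -80 dB/decade.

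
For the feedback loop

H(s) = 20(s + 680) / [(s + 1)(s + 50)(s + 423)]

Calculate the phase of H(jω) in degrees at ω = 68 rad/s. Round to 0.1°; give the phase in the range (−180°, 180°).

At s = jω = j68:
zero (s+680): 680 + j68 → |·| = √(680²+68²) = √467024 ≈ 683.39, ∠ = arctan(68/680) ≈ 5.71°
pole (s+1): 1 + j68 → |·| = √(1²+68²) = √4625 ≈ 68.007, ∠ = arctan(68/1) ≈ 89.16°
pole (s+50): 50 + j68 → |·| = √(50²+68²) = √7124 ≈ 84.404, ∠ = arctan(68/50) ≈ 53.67°
pole (s+423): 423 + j68 → |·| = √(423²+68²) = √183553 ≈ 428.43, ∠ = arctan(68/423) ≈ 9.13°
∠H = 5.71° − 151.96° = -146.25°

-146.3°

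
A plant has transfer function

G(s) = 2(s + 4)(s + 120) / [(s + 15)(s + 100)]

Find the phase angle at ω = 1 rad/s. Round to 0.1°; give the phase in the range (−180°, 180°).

At s = jω = j1:
zero (s+4): 4 + j1 → |·| = √(4²+1²) = √17 ≈ 4.1231, ∠ = arctan(1/4) ≈ 14.04°
zero (s+120): 120 + j1 → |·| = √(120²+1²) = √14401 ≈ 120, ∠ = arctan(1/120) ≈ 0.48°
pole (s+15): 15 + j1 → |·| = √(15²+1²) = √226 ≈ 15.033, ∠ = arctan(1/15) ≈ 3.81°
pole (s+100): 100 + j1 → |·| = √(100²+1²) = √10001 ≈ 100, ∠ = arctan(1/100) ≈ 0.57°
∠G = 14.52° − 4.38° = 10.14°

10.1°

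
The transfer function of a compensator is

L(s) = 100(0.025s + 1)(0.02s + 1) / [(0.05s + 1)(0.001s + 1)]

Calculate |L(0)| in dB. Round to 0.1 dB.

40.0 dB

L(0) = 100 · 1 / 1 = 100
20 log₁₀(100) ≈ 40.00 dB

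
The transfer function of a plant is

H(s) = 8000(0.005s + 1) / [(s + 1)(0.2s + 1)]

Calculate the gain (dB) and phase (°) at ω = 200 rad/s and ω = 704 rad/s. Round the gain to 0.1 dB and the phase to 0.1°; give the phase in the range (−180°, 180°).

At ω = 200 rad/s:
zero (1 + j200·0.005) = 1 + j1 → |·| ≈ 1.4142, ∠ ≈ 45.00°
pole (1 + j200·1) = 1 + j200 → |·| ≈ 200, ∠ ≈ 89.71°
pole (1 + j200·0.2) = 1 + j40 → |·| ≈ 40.012, ∠ ≈ 88.57°
|H| = 8000 · 1.4142 / (200 · 40.012) ≈ 1.4138
Gain = 20 log₁₀(1.4138) ≈ 3.01 dB
∠H = (45.00°) − (89.71° + 88.57°) = -133.28°

At ω = 704 rad/s:
zero (1 + j704·0.005) = 1 + j3.52 → |·| ≈ 3.6593, ∠ ≈ 74.14°
pole (1 + j704·1) = 1 + j704 → |·| ≈ 704, ∠ ≈ 89.92°
pole (1 + j704·0.2) = 1 + j140.8 → |·| ≈ 140.8, ∠ ≈ 89.59°
|H| = 8000 · 3.6593 / (704 · 140.8) ≈ 0.29533
Gain = 20 log₁₀(0.29533) ≈ -10.59 dB
∠H = (74.14°) − (89.92° + 89.59°) = -105.37°

ω = 200: 3.0 dB, -133.3°; ω = 704: -10.6 dB, -105.4°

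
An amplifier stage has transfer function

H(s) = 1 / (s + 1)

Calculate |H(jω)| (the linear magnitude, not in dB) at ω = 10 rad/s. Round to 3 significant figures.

0.0995

Substitute s = j10:
Numerator: 1 = 1 + j0
Denominator: (j10) + 1 = 1 + j10
|N| = √(1² + 0²) ≈ 1, ∠N ≈ 0.00°
|D| = √(1² + 10²) ≈ 10.05, ∠D ≈ 84.29°
|H| = 1 / 10.05 ≈ 0.099502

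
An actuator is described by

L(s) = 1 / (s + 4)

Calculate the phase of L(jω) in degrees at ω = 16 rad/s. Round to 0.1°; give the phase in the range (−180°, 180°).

-76.0°

At s = jω = j16:
pole (s+4): 4 + j16 → |·| = √(4²+16²) = √272 ≈ 16.492, ∠ = arctan(16/4) ≈ 75.96°
∠L = 0.00° − 75.96° = -75.96°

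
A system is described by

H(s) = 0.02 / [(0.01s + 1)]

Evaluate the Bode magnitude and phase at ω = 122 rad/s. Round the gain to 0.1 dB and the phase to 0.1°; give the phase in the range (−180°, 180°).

-37.9 dB, -50.7°

At ω = 122 rad/s:
pole (1 + j122·0.01) = 1 + j1.22 → |·| ≈ 1.5775, ∠ ≈ 50.66°
|H| = 0.02 · 1 / (1.5775) ≈ 0.012678
Gain = 20 log₁₀(0.012678) ≈ -37.94 dB
∠H = (0°) − (50.66°) = -50.66°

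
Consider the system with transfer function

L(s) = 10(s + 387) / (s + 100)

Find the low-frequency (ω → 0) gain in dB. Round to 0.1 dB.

L(0) = 10·387 / (100) = 38.7
20 log₁₀(38.7) ≈ 31.75 dB

31.8 dB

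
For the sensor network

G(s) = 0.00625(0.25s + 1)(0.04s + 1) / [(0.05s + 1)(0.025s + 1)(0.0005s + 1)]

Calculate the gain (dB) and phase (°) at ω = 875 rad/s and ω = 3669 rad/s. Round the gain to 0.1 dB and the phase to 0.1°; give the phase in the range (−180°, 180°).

ω = 875: -26.8 dB, -21.6°; ω = 3669: -32.4 dB, -60.9°

At ω = 875 rad/s:
zero (1 + j875·0.25) = 1 + j218.75 → |·| ≈ 218.75, ∠ ≈ 89.74°
zero (1 + j875·0.04) = 1 + j35 → |·| ≈ 35.014, ∠ ≈ 88.36°
pole (1 + j875·0.05) = 1 + j43.75 → |·| ≈ 43.761, ∠ ≈ 88.69°
pole (1 + j875·0.025) = 1 + j21.875 → |·| ≈ 21.898, ∠ ≈ 87.38°
pole (1 + j875·0.0005) = 1 + j0.4375 → |·| ≈ 1.0915, ∠ ≈ 23.63°
|G| = 0.00625 · 218.75 · 35.014 / (43.761 · 21.898 · 1.0915) ≈ 0.045767
Gain = 20 log₁₀(0.045767) ≈ -26.79 dB
∠G = (89.74° + 88.36°) − (88.69° + 87.38° + 23.63°) = -21.60°

At ω = 3669 rad/s:
zero (1 + j3669·0.25) = 1 + j917.25 → |·| ≈ 917.25, ∠ ≈ 89.94°
zero (1 + j3669·0.04) = 1 + j146.76 → |·| ≈ 146.76, ∠ ≈ 89.61°
pole (1 + j3669·0.05) = 1 + j183.45 → |·| ≈ 183.45, ∠ ≈ 89.69°
pole (1 + j3669·0.025) = 1 + j91.725 → |·| ≈ 91.73, ∠ ≈ 89.38°
pole (1 + j3669·0.0005) = 1 + j1.8345 → |·| ≈ 2.0894, ∠ ≈ 61.40°
|G| = 0.00625 · 917.25 · 146.76 / (183.45 · 91.73 · 2.0894) ≈ 0.023929
Gain = 20 log₁₀(0.023929) ≈ -32.42 dB
∠G = (89.94° + 89.61°) − (89.69° + 89.38° + 61.40°) = -60.92°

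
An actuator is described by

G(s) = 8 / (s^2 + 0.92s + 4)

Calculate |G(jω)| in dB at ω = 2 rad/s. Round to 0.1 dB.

12.8 dB

At s = jω = j2:
quadratic: (j2)² + 0.92·j2 + 4 = 0 + j1.84 → |·| ≈ 1.84, ∠ ≈ 90.00°
|G| = 8 / 1.84 ≈ 4.3478
Gain = 20 log₁₀(4.3478) ≈ 12.77 dB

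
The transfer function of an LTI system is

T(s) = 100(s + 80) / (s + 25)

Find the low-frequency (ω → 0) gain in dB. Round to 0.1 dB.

50.1 dB

T(0) = 100·80 / (25) = 320
20 log₁₀(320) ≈ 50.10 dB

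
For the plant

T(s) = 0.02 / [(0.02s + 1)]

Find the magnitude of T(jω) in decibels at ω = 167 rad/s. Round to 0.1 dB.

At ω = 167 rad/s:
pole (1 + j167·0.02) = 1 + j3.34 → |·| ≈ 3.4865, ∠ ≈ 73.33°
|T| = 0.02 · 1 / (3.4865) ≈ 0.0057364
Gain = 20 log₁₀(0.0057364) ≈ -44.83 dB

-44.8 dB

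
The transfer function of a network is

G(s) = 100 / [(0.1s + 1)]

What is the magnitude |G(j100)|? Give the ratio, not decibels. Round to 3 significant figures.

9.95

At ω = 100 rad/s:
pole (1 + j100·0.1) = 1 + j10 → |·| ≈ 10.05, ∠ ≈ 84.29°
|G| = 100 · 1 / (10.05) ≈ 9.9502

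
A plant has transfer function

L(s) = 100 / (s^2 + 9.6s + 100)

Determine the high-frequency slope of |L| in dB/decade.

Each pole contributes −20 dB/decade at high frequency; each zero contributes +20 dB/decade.
Net: 0 zero(s) − 2 pole(s) → -40 dB/decade.

-40 dB/decade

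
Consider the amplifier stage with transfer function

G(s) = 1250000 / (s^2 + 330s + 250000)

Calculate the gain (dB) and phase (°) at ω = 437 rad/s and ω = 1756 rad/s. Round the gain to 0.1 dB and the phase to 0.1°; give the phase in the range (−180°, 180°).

ω = 437: 18.1 dB, -67.7°; ω = 1756: -7.3 dB, -168.4°

At s = jω = j437:
quadratic: (j437)² + 330·j437 + 250000 = 59031 + j144210 → |·| ≈ 1.5582e+05, ∠ ≈ 67.74°
|G| = 1250000 / 1.5582e+05 ≈ 8.0221
Gain = 20 log₁₀(8.0221) ≈ 18.09 dB
∠G = 0.00° − 67.74° = -67.74°

At s = jω = j1756:
quadratic: (j1756)² + 330·j1756 + 250000 = -2833536 + j579480 → |·| ≈ 2.8922e+06, ∠ ≈ 168.44°
|G| = 1250000 / 2.8922e+06 ≈ 0.4322
Gain = 20 log₁₀(0.4322) ≈ -7.29 dB
∠G = 0.00° − 168.44° = -168.44°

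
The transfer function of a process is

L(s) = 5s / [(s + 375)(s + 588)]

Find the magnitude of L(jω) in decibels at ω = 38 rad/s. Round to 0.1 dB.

-61.4 dB

At s = jω = j38:
zero at origin: s = j38 → |·| = 38, ∠ = 90.00°
pole (s+375): 375 + j38 → |·| = √(375²+38²) = √142069 ≈ 376.92, ∠ = arctan(38/375) ≈ 5.79°
pole (s+588): 588 + j38 → |·| = √(588²+38²) = √347188 ≈ 589.23, ∠ = arctan(38/588) ≈ 3.70°
|L| = 5 · 38 / 2.2209e+05 ≈ 0.00085551
Gain = 20 log₁₀(0.00085551) ≈ -61.36 dB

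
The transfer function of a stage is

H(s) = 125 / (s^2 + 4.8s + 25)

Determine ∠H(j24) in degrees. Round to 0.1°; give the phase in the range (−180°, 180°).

At s = jω = j24:
quadratic: (j24)² + 4.8·j24 + 25 = -551 + j115.2 → |·| ≈ 562.91, ∠ ≈ 168.19°
∠H = 0.00° − 168.19° = -168.19°

-168.2°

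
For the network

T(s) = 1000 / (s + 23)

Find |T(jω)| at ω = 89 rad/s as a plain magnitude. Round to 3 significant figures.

At s = jω = j89:
pole (s+23): 23 + j89 → |·| = √(23²+89²) = √8450 ≈ 91.924, ∠ = arctan(89/23) ≈ 75.51°
|T| = 1000 / 91.924 ≈ 10.879

10.9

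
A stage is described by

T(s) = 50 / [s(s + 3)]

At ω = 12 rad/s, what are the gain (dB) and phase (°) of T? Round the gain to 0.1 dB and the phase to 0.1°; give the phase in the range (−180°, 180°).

-9.5 dB, -166.0°

At s = jω = j12:
pole (s+3): 3 + j12 → |·| = √(3²+12²) = √153 ≈ 12.369, ∠ = arctan(12/3) ≈ 75.96°
pole at origin: |s| = 12, ∠ = 90.00° (in denominator)
|T| = 50 / 148.43 ≈ 0.33686
Gain = 20 log₁₀(0.33686) ≈ -9.45 dB
∠T = 0.00° − 165.96° = -165.96°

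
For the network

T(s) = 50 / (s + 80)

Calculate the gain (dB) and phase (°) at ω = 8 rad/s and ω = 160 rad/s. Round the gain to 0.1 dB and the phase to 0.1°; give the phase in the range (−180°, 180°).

ω = 8: -4.1 dB, -5.7°; ω = 160: -11.1 dB, -63.4°

Substitute s = j8:
Numerator: 50 = 50 + j0
Denominator: (j8) + 80 = 80 + j8
|N| = √(50² + 0²) ≈ 50, ∠N ≈ 0.00°
|D| = √(80² + 8²) ≈ 80.399, ∠D ≈ 5.71°
|T| = 50 / 80.399 ≈ 0.6219
Gain = 20 log₁₀(0.6219) ≈ -4.13 dB
∠T = 0.00° − 5.71° = -5.71°

Substitute s = j160:
Numerator: 50 = 50 + j0
Denominator: (j160) + 80 = 80 + j160
|N| = √(50² + 0²) ≈ 50, ∠N ≈ 0.00°
|D| = √(80² + 160²) ≈ 178.89, ∠D ≈ 63.43°
|T| = 50 / 178.89 ≈ 0.2795
Gain = 20 log₁₀(0.2795) ≈ -11.07 dB
∠T = 0.00° − 63.43° = -63.43°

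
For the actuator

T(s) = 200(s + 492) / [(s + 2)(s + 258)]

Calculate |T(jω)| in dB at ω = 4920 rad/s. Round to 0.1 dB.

At s = jω = j4920:
zero (s+492): 492 + j4920 → |·| = √(492²+4920²) = √24448464 ≈ 4944.5, ∠ = arctan(4920/492) ≈ 84.29°
pole (s+2): 2 + j4920 → |·| = √(2²+4920²) = √24206404 ≈ 4920, ∠ = arctan(4920/2) ≈ 89.98°
pole (s+258): 258 + j4920 → |·| = √(258²+4920²) = √24272964 ≈ 4926.8, ∠ = arctan(4920/258) ≈ 87.00°
|T| = 200 · 4944.5 / 2.424e+07 ≈ 0.040796
Gain = 20 log₁₀(0.040796) ≈ -27.79 dB

-27.8 dB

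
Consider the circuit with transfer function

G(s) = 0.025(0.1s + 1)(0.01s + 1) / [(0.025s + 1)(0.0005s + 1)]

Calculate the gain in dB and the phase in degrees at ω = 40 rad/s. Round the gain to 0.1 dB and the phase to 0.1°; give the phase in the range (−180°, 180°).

At ω = 40 rad/s:
zero (1 + j40·0.1) = 1 + j4 → |·| ≈ 4.1231, ∠ ≈ 75.96°
zero (1 + j40·0.01) = 1 + j0.4 → |·| ≈ 1.077, ∠ ≈ 21.80°
pole (1 + j40·0.025) = 1 + j1 → |·| ≈ 1.4142, ∠ ≈ 45.00°
pole (1 + j40·0.0005) = 1 + j0.02 → |·| ≈ 1.0002, ∠ ≈ 1.15°
|G| = 0.025 · 4.1231 · 1.077 / (1.4142 · 1.0002) ≈ 0.078484
Gain = 20 log₁₀(0.078484) ≈ -22.10 dB
∠G = (75.96° + 21.80°) − (45.00° + 1.15°) = 51.61°

-22.1 dB, 51.6°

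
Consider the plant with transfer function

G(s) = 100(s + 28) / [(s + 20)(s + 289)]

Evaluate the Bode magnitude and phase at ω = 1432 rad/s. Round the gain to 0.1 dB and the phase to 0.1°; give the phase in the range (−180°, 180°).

-23.3 dB, -78.9°

At s = jω = j1432:
zero (s+28): 28 + j1432 → |·| = √(28²+1432²) = √2051408 ≈ 1432.3, ∠ = arctan(1432/28) ≈ 88.88°
pole (s+20): 20 + j1432 → |·| = √(20²+1432²) = √2051024 ≈ 1432.1, ∠ = arctan(1432/20) ≈ 89.20°
pole (s+289): 289 + j1432 → |·| = √(289²+1432²) = √2134145 ≈ 1460.9, ∠ = arctan(1432/289) ≈ 78.59°
|G| = 100 · 1432.3 / 2.0922e+06 ≈ 0.068459
Gain = 20 log₁₀(0.068459) ≈ -23.29 dB
∠G = 88.88° − 167.79° = -78.91°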